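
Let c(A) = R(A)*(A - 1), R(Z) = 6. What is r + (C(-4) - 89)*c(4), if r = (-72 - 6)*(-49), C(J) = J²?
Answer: 2508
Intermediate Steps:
c(A) = -6 + 6*A (c(A) = 6*(A - 1) = 6*(-1 + A) = -6 + 6*A)
r = 3822 (r = -78*(-49) = 3822)
r + (C(-4) - 89)*c(4) = 3822 + ((-4)² - 89)*(-6 + 6*4) = 3822 + (16 - 89)*(-6 + 24) = 3822 - 73*18 = 3822 - 1314 = 2508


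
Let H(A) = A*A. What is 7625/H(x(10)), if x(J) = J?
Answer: 305/4 ≈ 76.250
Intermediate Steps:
H(A) = A**2
7625/H(x(10)) = 7625/(10**2) = 7625/100 = 7625*(1/100) = 305/4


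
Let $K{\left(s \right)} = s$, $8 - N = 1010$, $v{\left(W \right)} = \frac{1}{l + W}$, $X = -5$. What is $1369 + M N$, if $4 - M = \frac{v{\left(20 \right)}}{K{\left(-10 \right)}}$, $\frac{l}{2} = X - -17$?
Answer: $- \frac{581081}{220} \approx -2641.3$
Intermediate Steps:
$l = 24$ ($l = 2 \left(-5 - -17\right) = 2 \left(-5 + 17\right) = 2 \cdot 12 = 24$)
$v{\left(W \right)} = \frac{1}{24 + W}$
$N = -1002$ ($N = 8 - 1010 = -1002$)
$M = \frac{1761}{440}$ ($M = 4 - \frac{1}{\left(24 + 20\right) \left(-10\right)} = 4 - \frac{1}{44} \left(- \frac{1}{10}\right) = 4 - - \frac{1}{440} = 4 + \frac{1}{440} = \frac{1761}{440} \approx 4.0023$)
$1369 + M N = 1369 + \frac{1761}{440} \left(-1002\right) = 1369 - \frac{882261}{220} = - \frac{581081}{220}$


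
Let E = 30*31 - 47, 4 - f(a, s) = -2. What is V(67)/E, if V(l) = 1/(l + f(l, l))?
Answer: 1/64459 ≈ 1.5514e-5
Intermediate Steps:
f(a, s) = 6 (f(a, s) = 4 - 1*(-2) = 4 + 2 = 6)
V(l) = 1/(6 + l) (V(l) = 1/(l + 6) = 1/(6 + l))
E = 883 (E = 930 - 47 = 883)
V(67)/E = 1/((6 + 67)*883) = (1/883)/73 = (1/73)*(1/883) = 1/64459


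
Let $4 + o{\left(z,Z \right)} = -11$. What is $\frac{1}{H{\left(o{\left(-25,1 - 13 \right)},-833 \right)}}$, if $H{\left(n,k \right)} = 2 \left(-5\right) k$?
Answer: $\frac{1}{8330} \approx 0.00012005$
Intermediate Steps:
$o{\left(z,Z \right)} = -15$ ($o{\left(z,Z \right)} = -4 - 11 = -15$)
$H{\left(n,k \right)} = - 10 k$
$\frac{1}{H{\left(o{\left(-25,1 - 13 \right)},-833 \right)}} = \frac{1}{\left(-10\right) \left(-833\right)} = \frac{1}{8330}$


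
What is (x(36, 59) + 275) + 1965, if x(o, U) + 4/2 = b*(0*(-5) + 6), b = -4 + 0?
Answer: 2214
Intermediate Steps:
b = -4
x(o, U) = -26 (x(o, U) = -2 - 4*(0*(-5) + 6) = -2 - 4*(0 + 6) = -2 - 4*6 = -2 - 24 = -26)
(x(36, 59) + 275) + 1965 = (-26 + 275) + 1965 = 249 + 1965 = 2214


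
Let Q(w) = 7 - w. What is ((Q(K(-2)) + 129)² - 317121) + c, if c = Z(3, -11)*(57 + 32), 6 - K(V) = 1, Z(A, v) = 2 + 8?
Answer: -299070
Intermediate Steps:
Z(A, v) = 10
K(V) = 5 (K(V) = 6 - 1*1 = 6 - 1 = 5)
c = 890 (c = 10*(57 + 32) = 10*89 = 890)
((Q(K(-2)) + 129)² - 317121) + c = (((7 - 1*5) + 129)² - 317121) + 890 = (((7 - 5) + 129)² - 317121) + 890 = ((2 + 129)² - 317121) + 890 = (131² - 317121) + 890 = (17161 - 317121) + 890 = -299960 + 890 = -299070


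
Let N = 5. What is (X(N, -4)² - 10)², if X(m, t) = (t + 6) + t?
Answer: 36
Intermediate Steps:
X(m, t) = 6 + 2*t (X(m, t) = (6 + t) + t = 6 + 2*t)
(X(N, -4)² - 10)² = ((6 + 2*(-4))² - 10)² = ((6 - 8)² - 10)² = ((-2)² - 10)² = (4 - 10)² = (-6)² = 36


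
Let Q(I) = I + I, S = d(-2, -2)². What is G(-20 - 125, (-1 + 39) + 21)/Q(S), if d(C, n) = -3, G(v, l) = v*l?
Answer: -8555/18 ≈ -475.28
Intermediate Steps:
G(v, l) = l*v
S = 9 (S = (-3)² = 9)
Q(I) = 2*I
G(-20 - 125, (-1 + 39) + 21)/Q(S) = (((-1 + 39) + 21)*(-20 - 125))/((2*9)) = ((38 + 21)*(-145))/18 = (59*(-145))*(1/18) = -8555*1/18 = -8555/18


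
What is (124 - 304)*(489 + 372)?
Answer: -154980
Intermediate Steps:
(124 - 304)*(489 + 372) = -180*861 = -154980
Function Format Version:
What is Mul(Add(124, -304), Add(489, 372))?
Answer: -154980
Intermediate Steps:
Mul(Add(124, -304), Add(489, 372)) = Mul(-180, 861) = -154980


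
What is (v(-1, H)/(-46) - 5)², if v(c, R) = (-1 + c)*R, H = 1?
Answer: 12996/529 ≈ 24.567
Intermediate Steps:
v(c, R) = R*(-1 + c)
(v(-1, H)/(-46) - 5)² = ((1*(-1 - 1))/(-46) - 5)² = ((1*(-2))*(-1/46) - 5)² = (-2*(-1/46) - 5)² = (1/23 - 5)² = (-114/23)² = 12996/529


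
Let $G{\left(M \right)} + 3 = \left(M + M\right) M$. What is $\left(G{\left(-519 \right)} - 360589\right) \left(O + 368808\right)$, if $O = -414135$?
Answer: $-8074098510$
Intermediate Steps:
$G{\left(M \right)} = -3 + 2 M^{2}$ ($G{\left(M \right)} = -3 + \left(M + M\right) M = -3 + 2 M M = -3 + 2 M^{2}$)
$\left(G{\left(-519 \right)} - 360589\right) \left(O + 368808\right) = \left(\left(-3 + 2 \left(-519\right)^{2}\right) - 360589\right) \left(-414135 + 368808\right) = \left(\left(-3 + 2 \cdot 269361\right) - 360589\right) \left(-45327\right) = \left(\left(-3 + 538722\right) - 360589\right) \left(-45327\right) = \left(538719 - 360589\right) \left(-45327\right) = 178130 \left(-45327\right) = -8074098510$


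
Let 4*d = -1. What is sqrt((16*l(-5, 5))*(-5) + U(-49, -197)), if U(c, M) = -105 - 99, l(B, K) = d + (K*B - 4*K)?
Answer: 2*sqrt(854) ≈ 58.447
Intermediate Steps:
d = -1/4 (d = (1/4)*(-1) = -1/4 ≈ -0.25000)
l(B, K) = -1/4 - 4*K + B*K (l(B, K) = -1/4 + (K*B - 4*K) = -1/4 + (B*K - 4*K) = -1/4 + (-4*K + B*K) = -1/4 - 4*K + B*K)
U(c, M) = -204
sqrt((16*l(-5, 5))*(-5) + U(-49, -197)) = sqrt((16*(-1/4 - 4*5 - 5*5))*(-5) - 204) = sqrt((16*(-1/4 - 20 - 25))*(-5) - 204) = sqrt((16*(-181/4))*(-5) - 204) = sqrt(-724*(-5) - 204) = sqrt(3620 - 204) = sqrt(3416) = 2*sqrt(854)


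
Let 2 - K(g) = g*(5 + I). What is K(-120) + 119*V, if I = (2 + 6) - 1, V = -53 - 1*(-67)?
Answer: 3108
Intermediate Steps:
V = 14 (V = -53 + 67 = 14)
I = 7 (I = 8 - 1 = 7)
K(g) = 2 - 12*g (K(g) = 2 - g*(5 + 7) = 2 - g*12 = 2 - 12*g)
K(-120) + 119*V = (2 - 12*(-120)) + 119*14 = (2 + 1440) + 1666 = 1442 + 1666 = 3108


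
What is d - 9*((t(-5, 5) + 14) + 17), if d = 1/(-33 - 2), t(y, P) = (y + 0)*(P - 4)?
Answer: -8191/35 ≈ -234.03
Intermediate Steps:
t(y, P) = y*(-4 + P)
d = -1/35 (d = 1/(-35) = -1/35 ≈ -0.028571)
d - 9*((t(-5, 5) + 14) + 17) = -1/35 - 9*((-5*(-4 + 5) + 14) + 17) = -1/35 - 9*((-5*1 + 14) + 17) = -1/35 - 9*((-5 + 14) + 17) = -1/35 - 9*(9 + 17) = -1/35 - 9*26 = -1/35 - 234 = -8191/35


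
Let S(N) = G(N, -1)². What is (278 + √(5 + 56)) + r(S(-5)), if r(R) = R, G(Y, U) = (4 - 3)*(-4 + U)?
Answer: 303 + √61 ≈ 310.81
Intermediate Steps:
G(Y, U) = -4 + U (G(Y, U) = 1*(-4 + U) = -4 + U)
S(N) = 25 (S(N) = (-4 - 1)² = (-5)² = 25)
(278 + √(5 + 56)) + r(S(-5)) = (278 + √(5 + 56)) + 25 = (278 + √61) + 25 = 303 + √61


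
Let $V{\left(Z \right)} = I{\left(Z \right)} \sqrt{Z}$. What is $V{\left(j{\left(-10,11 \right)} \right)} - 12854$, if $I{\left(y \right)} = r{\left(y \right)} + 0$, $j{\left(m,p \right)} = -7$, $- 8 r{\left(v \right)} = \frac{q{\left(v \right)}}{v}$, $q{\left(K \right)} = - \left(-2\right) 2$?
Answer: $-12854 + \frac{i \sqrt{7}}{14} \approx -12854.0 + 0.18898 i$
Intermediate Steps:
$q{\left(K \right)} = 4$ ($q{\left(K \right)} = \left(-1\right) \left(-4\right) = 4$)
$r{\left(v \right)} = - \frac{1}{2 v}$ ($r{\left(v \right)} = - \frac{4 \frac{1}{v}}{8} = - \frac{1}{2 v}$)
$I{\left(y \right)} = - \frac{1}{2 y}$ ($I{\left(y \right)} = - \frac{1}{2 y} + 0 = - \frac{1}{2 y}$)
$V{\left(Z \right)} = - \frac{1}{2 \sqrt{Z}}$ ($V{\left(Z \right)} = - \frac{1}{2 Z} \sqrt{Z} = - \frac{1}{2 \sqrt{Z}}$)
$V{\left(j{\left(-10,11 \right)} \right)} - 12854 = - \frac{1}{2 i \sqrt{7}} - 12854 = - \frac{\left(- \frac{1}{7}\right) i \sqrt{7}}{2} - 12854 = \frac{i \sqrt{7}}{14} - 12854 = -12854 + \frac{i \sqrt{7}}{14}$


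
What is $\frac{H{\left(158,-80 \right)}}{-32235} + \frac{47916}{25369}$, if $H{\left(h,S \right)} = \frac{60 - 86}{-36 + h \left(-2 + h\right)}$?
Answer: $\frac{19007506561357}{10063474112790} \approx 1.8888$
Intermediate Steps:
$H{\left(h,S \right)} = - \frac{26}{-36 + h \left(-2 + h\right)}$
$\frac{H{\left(158,-80 \right)}}{-32235} + \frac{47916}{25369} = \frac{26 \frac{1}{36 - 158^{2} + 2 \cdot 158}}{-32235} + \frac{47916}{25369} = \frac{26}{36 - 24964 + 316} \left(- \frac{1}{32235}\right) + 47916 \cdot \frac{1}{25369} = \frac{26}{36 - 24964 + 316} \left(- \frac{1}{32235}\right) + \frac{47916}{25369} = \frac{26}{-24612} \left(- \frac{1}{32235}\right) + \frac{47916}{25369} = 26 \left(- \frac{1}{24612}\right) \left(- \frac{1}{32235}\right) + \frac{47916}{25369} = \left(- \frac{13}{12306}\right) \left(- \frac{1}{32235}\right) + \frac{47916}{25369} = \frac{13}{396683910} + \frac{47916}{25369} = \frac{19007506561357}{10063474112790}$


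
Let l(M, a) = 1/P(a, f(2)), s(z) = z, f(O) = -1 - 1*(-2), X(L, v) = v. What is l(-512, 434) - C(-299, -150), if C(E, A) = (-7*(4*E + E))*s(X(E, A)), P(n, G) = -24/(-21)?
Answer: 12558007/8 ≈ 1.5698e+6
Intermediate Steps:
f(O) = 1 (f(O) = -1 + 2 = 1)
P(n, G) = 8/7 (P(n, G) = -24*(-1/21) = 8/7)
l(M, a) = 7/8 (l(M, a) = 1/(8/7) = 7/8)
C(E, A) = -35*A*E (C(E, A) = (-7*(4*E + E))*A = (-35*E)*A = -35*A*E)
l(-512, 434) - C(-299, -150) = 7/8 - (-35)*(-150)*(-299) = 7/8 - 1*(-1569750) = 7/8 + 1569750 = 12558007/8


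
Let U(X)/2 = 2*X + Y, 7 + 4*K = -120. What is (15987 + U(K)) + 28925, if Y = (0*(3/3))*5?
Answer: 44785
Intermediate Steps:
K = -127/4 (K = -7/4 + (¼)*(-120) = -7/4 - 30 = -127/4 ≈ -31.750)
Y = 0 (Y = (0*(3*(⅓)))*5 = (0*1)*5 = 0*5 = 0)
U(X) = 4*X (U(X) = 2*(2*X + 0) = 2*(2*X) = 4*X)
(15987 + U(K)) + 28925 = (15987 + 4*(-127/4)) + 28925 = (15987 - 127) + 28925 = 15860 + 28925 = 44785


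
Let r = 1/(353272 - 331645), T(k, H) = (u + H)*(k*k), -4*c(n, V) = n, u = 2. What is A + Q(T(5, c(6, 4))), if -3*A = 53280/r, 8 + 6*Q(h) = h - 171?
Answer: -1536382191/4 ≈ -3.8410e+8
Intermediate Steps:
c(n, V) = -n/4
T(k, H) = k**2*(2 + H) (T(k, H) = (2 + H)*(k*k) = (2 + H)*k**2 = k**2*(2 + H))
r = 1/21627 ≈ 4.6238e-5
Q(h) = -179/6 + h/6 (Q(h) = -4/3 + (h - 171)/6 = -4/3 + (-171 + h)/6 = -4/3 + (-57/2 + h/6) = -179/6 + h/6)
A = -384095520 (A = -17760/1/21627 = -17760*21627 = -1/3*1152286560 = -384095520)
A + Q(T(5, c(6, 4))) = -384095520 + (-179/6 + (5**2*(2 - 1/4*6))/6) = -384095520 + (-179/6 + (25*(2 - 3/2))/6) = -384095520 + (-179/6 + (25*(1/2))/6) = -384095520 + (-179/6 + (1/6)*(25/2)) = -384095520 + (-179/6 + 25/12) = -384095520 - 111/4 = -1536382191/4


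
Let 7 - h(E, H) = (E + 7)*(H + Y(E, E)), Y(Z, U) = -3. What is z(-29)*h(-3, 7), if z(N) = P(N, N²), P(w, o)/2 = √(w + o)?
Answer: -36*√203 ≈ -512.92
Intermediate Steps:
P(w, o) = 2*√(o + w) (P(w, o) = 2*√(w + o) = 2*√(o + w))
z(N) = 2*√(N + N²) (z(N) = 2*√(N² + N) = 2*√(N + N²))
h(E, H) = 7 - (-3 + H)*(7 + E) (h(E, H) = 7 - (E + 7)*(H - 3) = 7 - (7 + E)*(-3 + H) = 7 - (-3 + H)*(7 + E))
z(-29)*h(-3, 7) = (2*√(-29*(1 - 29)))*(28 - 7*7 + 3*(-3) - 1*(-3)*7) = (2*√(-29*(-28)))*(28 - 49 - 9 + 21) = (2*√812)*(-9) = (2*(2*√203))*(-9) = (4*√203)*(-9) = -36*√203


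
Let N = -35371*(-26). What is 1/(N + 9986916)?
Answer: 1/10906562 ≈ 9.1688e-8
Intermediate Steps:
N = 919646 (N = -5053*(-182) = 919646)
1/(N + 9986916) = 1/(919646 + 9986916) = 1/10906562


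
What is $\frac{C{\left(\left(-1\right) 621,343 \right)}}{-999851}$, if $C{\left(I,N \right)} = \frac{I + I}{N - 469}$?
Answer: $- \frac{69}{6998957} \approx -9.8586 \cdot 10^{-6}$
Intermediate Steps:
$C{\left(I,N \right)} = \frac{2 I}{-469 + N}$
$\frac{C{\left(\left(-1\right) 621,343 \right)}}{-999851} = \frac{2 \left(\left(-1\right) 621\right) \frac{1}{-469 + 343}}{-999851} = 2 \left(-621\right) \frac{1}{-126} \left(- \frac{1}{999851}\right) = 2 \left(-621\right) \left(- \frac{1}{126}\right) \left(- \frac{1}{999851}\right) = \frac{69}{7} \left(- \frac{1}{999851}\right) = - \frac{69}{6998957}$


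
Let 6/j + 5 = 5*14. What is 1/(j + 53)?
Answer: 65/3451 ≈ 0.018835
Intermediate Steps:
j = 6/65 (j = 6/(-5 + 5*14) = 6/(-5 + 70) = 6/65 ≈ 0.092308)
1/(j + 53) = 1/(6/65 + 53) = 1/(3451/65) = 65/3451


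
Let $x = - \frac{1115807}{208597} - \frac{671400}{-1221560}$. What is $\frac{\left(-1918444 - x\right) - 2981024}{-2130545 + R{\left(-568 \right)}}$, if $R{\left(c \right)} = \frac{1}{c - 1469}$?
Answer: $\frac{31788673340858461146}{13823391724097213989} \approx 2.2996$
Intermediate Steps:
$x = - \frac{30574329328}{6370343783}$ ($x = \left(-1115807\right) \frac{1}{208597} - - \frac{16785}{30539} = - \frac{1115807}{208597} + \frac{16785}{30539} = - \frac{30574329328}{6370343783} \approx -4.7995$)
$R{\left(c \right)} = \frac{1}{-1469 + c}$
$\frac{\left(-1918444 - x\right) - 2981024}{-2130545 + R{\left(-568 \right)}} = \frac{\left(-1918444 - - \frac{30574329328}{6370343783}\right) - 2981024}{-2130545 + \frac{1}{-1469 - 568}} = \frac{\left(-1918444 + \frac{30574329328}{6370343783}\right) - 2981024}{-2130545 + \frac{1}{-2037}} = \frac{- \frac{12221117234104324}{6370343783} - 2981024}{-2130545 - \frac{1}{2037}} = - \frac{31211264939478116}{6370343783 \left(- \frac{4339920166}{2037}\right)} = \left(- \frac{31211264939478116}{6370343783}\right) \left(- \frac{2037}{4339920166}\right) = \frac{31788673340858461146}{13823391724097213989}$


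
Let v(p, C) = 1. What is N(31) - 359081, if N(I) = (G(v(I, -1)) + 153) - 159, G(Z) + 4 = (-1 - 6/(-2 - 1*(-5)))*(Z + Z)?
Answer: -359097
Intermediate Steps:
G(Z) = -4 - 6*Z (G(Z) = -4 + (-1 - 6/(-2 - 1*(-5)))*(Z + Z) = -4 + (-1 - 6/(-2 + 5))*(2*Z) = -4 + (-1 - 6/3)*(2*Z) = -4 + (-1 - 6*⅓)*(2*Z) = -4 + (-1 - 2)*(2*Z) = -4 - 6*Z)
N(I) = -16 (N(I) = ((-4 - 6*1) + 153) - 159 = ((-4 - 6) + 153) - 159 = (-10 + 153) - 159 = 143 - 159 = -16)
N(31) - 359081 = -16 - 359081 = -359097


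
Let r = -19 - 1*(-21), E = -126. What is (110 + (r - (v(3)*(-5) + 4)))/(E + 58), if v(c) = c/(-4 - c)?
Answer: -741/476 ≈ -1.5567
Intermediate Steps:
r = 2 (r = -19 + 21 = 2)
(110 + (r - (v(3)*(-5) + 4)))/(E + 58) = (110 + (2 - (-1*3/(4 + 3)*(-5) + 4)))/(-126 + 58) = (110 + (2 - (-1*3/7*(-5) + 4)))/(-68) = (110 + (2 - (-1*3*⅐*(-5) + 4)))*(-1/68) = (110 + (2 - (-3/7*(-5) + 4)))*(-1/68) = (110 + (2 - (15/7 + 4)))*(-1/68) = (110 + (2 - 1*43/7))*(-1/68) = (110 + (2 - 43/7))*(-1/68) = (110 - 29/7)*(-1/68) = (741/7)*(-1/68) = -741/476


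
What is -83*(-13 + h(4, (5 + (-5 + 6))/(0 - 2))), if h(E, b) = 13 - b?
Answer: -249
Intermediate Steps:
-83*(-13 + h(4, (5 + (-5 + 6))/(0 - 2))) = -83*(-13 + (13 - (5 + (-5 + 6))/(0 - 2))) = -83*(-13 + (13 - (5 + 1)/(-2))) = -83*(-13 + (13 - 6*(-1)/2)) = -83*(-13 + (13 - 1*(-3))) = -83*(-13 + (13 + 3)) = -83*(-13 + 16) = -83*3 = -249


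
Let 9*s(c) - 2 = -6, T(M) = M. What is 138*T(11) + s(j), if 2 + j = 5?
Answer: 13658/9 ≈ 1517.6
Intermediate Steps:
j = 3 (j = -2 + 5 = 3)
s(c) = -4/9 (s(c) = 2/9 + (1/9)*(-6) = 2/9 - 2/3 = -4/9)
138*T(11) + s(j) = 138*11 - 4/9 = 1518 - 4/9 = 13658/9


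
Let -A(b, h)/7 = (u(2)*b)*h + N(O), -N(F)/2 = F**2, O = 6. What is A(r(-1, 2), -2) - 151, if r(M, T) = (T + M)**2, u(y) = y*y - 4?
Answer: 353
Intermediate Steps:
u(y) = -4 + y**2 (u(y) = y**2 - 4 = -4 + y**2)
r(M, T) = (M + T)**2
N(F) = -2*F**2
A(b, h) = 504 (A(b, h) = -7*(((-4 + 2**2)*b)*h - 2*6**2) = -7*(((-4 + 4)*b)*h - 2*36) = -7*((0*b)*h - 72) = -7*(0*h - 72) = -7*(0 - 72) = -7*(-72) = 504)
A(r(-1, 2), -2) - 151 = 504 - 151 = 353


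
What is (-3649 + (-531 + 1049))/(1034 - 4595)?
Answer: 3131/3561 ≈ 0.87925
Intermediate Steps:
(-3649 + (-531 + 1049))/(1034 - 4595) = (-3649 + 518)/(-3561) = -3131*(-1/3561) = 3131/3561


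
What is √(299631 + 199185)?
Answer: 24*√866 ≈ 706.27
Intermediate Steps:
√(299631 + 199185) = √498816 = 24*√866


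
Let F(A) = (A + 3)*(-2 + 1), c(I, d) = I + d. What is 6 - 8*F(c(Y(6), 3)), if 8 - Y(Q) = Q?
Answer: 70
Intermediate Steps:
Y(Q) = 8 - Q
F(A) = -3 - A (F(A) = (3 + A)*(-1) = -3 - A)
6 - 8*F(c(Y(6), 3)) = 6 - 8*(-3 - ((8 - 1*6) + 3)) = 6 - 8*(-3 - ((8 - 6) + 3)) = 6 - 8*(-3 - (2 + 3)) = 6 - 8*(-3 - 1*5) = 6 - 8*(-3 - 5) = 6 - 8*(-8) = 6 + 64 = 70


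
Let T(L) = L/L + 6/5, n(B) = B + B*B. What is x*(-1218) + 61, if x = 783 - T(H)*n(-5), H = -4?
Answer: -900041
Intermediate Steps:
n(B) = B + B²
T(L) = 11/5 (T(L) = 1 + 6*(⅕) = 1 + 6/5 = 11/5)
x = 739 (x = 783 - 11*(-5*(1 - 5))/5 = 783 - 11*(-5*(-4))/5 = 783 - 11*20/5 = 783 - 1*44 = 783 - 44 = 739)
x*(-1218) + 61 = 739*(-1218) + 61 = -900102 + 61 = -900041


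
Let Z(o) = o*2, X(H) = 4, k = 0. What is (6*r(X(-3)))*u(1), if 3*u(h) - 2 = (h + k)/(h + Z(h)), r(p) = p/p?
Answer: 14/3 ≈ 4.6667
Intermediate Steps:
Z(o) = 2*o
r(p) = 1
u(h) = 7/9 (u(h) = ⅔ + ((h + 0)/(h + 2*h))/3 = ⅔ + (h/((3*h)))/3 = ⅔ + (h*(1/(3*h)))/3 = ⅔ + (⅓)*(⅓) = ⅔ + ⅑ = 7/9)
(6*r(X(-3)))*u(1) = (6*1)*(7/9) = 6*(7/9) = 14/3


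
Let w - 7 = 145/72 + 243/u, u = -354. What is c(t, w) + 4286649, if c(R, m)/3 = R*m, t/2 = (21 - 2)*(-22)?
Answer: 1510080371/354 ≈ 4.2658e+6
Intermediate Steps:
w = 35375/4248 (w = 7 + (145/72 + 243/(-354)) = 7 + (145*(1/72) + 243*(-1/354)) = 7 + (145/72 - 81/118) = 7 + 5639/4248 = 35375/4248 ≈ 8.3275)
t = -836 (t = 2*((21 - 2)*(-22)) = 2*(19*(-22)) = 2*(-418) = -836)
c(R, m) = 3*R*m (c(R, m) = 3*(R*m) = 3*R*m)
c(t, w) + 4286649 = 3*(-836)*(35375/4248) + 4286649 = -7393375/354 + 4286649 = 1510080371/354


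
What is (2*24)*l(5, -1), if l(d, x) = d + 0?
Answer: 240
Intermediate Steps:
l(d, x) = d
(2*24)*l(5, -1) = (2*24)*5 = 48*5 = 240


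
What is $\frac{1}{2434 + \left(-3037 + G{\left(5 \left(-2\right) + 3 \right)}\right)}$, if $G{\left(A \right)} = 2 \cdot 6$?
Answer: $- \frac{1}{591} \approx -0.001692$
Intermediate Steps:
$G{\left(A \right)} = 12$
$\frac{1}{2434 + \left(-3037 + G{\left(5 \left(-2\right) + 3 \right)}\right)} = \frac{1}{2434 + \left(-3037 + 12\right)} = \frac{1}{2434 - 3025} = \frac{1}{-591} = - \frac{1}{591}$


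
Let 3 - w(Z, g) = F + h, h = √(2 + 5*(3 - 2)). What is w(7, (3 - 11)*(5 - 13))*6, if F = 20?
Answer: -102 - 6*√7 ≈ -117.87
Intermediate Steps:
h = √7 (h = √(2 + 5*1) = √(2 + 5) = √7 ≈ 2.6458)
w(Z, g) = -17 - √7 (w(Z, g) = 3 - (20 + √7) = 3 + (-20 - √7) = -17 - √7)
w(7, (3 - 11)*(5 - 13))*6 = (-17 - √7)*6 = -102 - 6*√7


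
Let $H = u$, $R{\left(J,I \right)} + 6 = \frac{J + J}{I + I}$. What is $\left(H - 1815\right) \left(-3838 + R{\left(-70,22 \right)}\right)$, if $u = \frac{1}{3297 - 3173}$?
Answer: $\frac{9524271821}{1364} \approx 6.9826 \cdot 10^{6}$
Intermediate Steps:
$R{\left(J,I \right)} = -6 + \frac{J}{I}$ ($R{\left(J,I \right)} = -6 + \frac{J + J}{I + I} = -6 + \frac{2 J}{2 I} = -6 + 2 J \frac{1}{2 I} = -6 + \frac{J}{I}$)
$u = \frac{1}{124} \approx 0.0080645$
$H = \frac{1}{124} \approx 0.0080645$
$\left(H - 1815\right) \left(-3838 + R{\left(-70,22 \right)}\right) = \left(\frac{1}{124} - 1815\right) \left(-3838 - \left(6 + \frac{70}{22}\right)\right) = - \frac{225059 \left(-3838 - \frac{101}{11}\right)}{124} = \left(- \frac{225059}{124}\right) \left(- \frac{42319}{11}\right) = \frac{9524271821}{1364}$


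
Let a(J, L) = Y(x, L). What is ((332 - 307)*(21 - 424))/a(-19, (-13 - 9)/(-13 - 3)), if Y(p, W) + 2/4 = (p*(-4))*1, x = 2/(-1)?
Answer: -4030/3 ≈ -1343.3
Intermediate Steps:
x = -2 (x = 2*(-1) = -2)
Y(p, W) = -½ - 4*p (Y(p, W) = -½ + (p*(-4))*1 = -½ - 4*p*1 = -½ - 4*p)
a(J, L) = 15/2 (a(J, L) = -½ - 4*(-2) = -½ + 8 = 15/2)
((332 - 307)*(21 - 424))/a(-19, (-13 - 9)/(-13 - 3)) = ((332 - 307)*(21 - 424))/(15/2) = (25*(-403))*(2/15) = -10075*2/15 = -4030/3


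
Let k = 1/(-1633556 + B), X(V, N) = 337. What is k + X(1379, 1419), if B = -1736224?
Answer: 1135615859/3369780 ≈ 337.00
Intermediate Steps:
k = -1/3369780 (k = 1/(-1633556 - 1736224) = 1/(-3369780) = -1/3369780 ≈ -2.9676e-7)
k + X(1379, 1419) = -1/3369780 + 337 = 1135615859/3369780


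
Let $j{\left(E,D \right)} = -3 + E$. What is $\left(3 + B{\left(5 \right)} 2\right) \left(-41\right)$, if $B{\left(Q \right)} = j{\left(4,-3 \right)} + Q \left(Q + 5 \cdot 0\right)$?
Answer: $-2255$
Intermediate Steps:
$B{\left(Q \right)} = 1 + Q^{2}$ ($B{\left(Q \right)} = \left(-3 + 4\right) + Q \left(Q + 5 \cdot 0\right) = 1 + Q \left(Q + 0\right) = 1 + Q Q = 1 + Q^{2}$)
$\left(3 + B{\left(5 \right)} 2\right) \left(-41\right) = \left(3 + \left(1 + 5^{2}\right) 2\right) \left(-41\right) = \left(3 + \left(1 + 25\right) 2\right) \left(-41\right) = \left(3 + 26 \cdot 2\right) \left(-41\right) = \left(3 + 52\right) \left(-41\right) = 55 \left(-41\right) = -2255$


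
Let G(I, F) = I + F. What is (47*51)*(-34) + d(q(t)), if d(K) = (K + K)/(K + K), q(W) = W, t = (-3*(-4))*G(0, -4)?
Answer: -81497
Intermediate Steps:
G(I, F) = F + I
t = -48 (t = (-3*(-4))*(-4 + 0) = 12*(-4) = -48)
d(K) = 1 (d(K) = (2*K)/((2*K)) = (2*K)*(1/(2*K)) = 1)
(47*51)*(-34) + d(q(t)) = (47*51)*(-34) + 1 = 2397*(-34) + 1 = -81498 + 1 = -81497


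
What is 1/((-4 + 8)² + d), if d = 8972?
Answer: 1/8988 ≈ 0.00011126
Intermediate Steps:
1/((-4 + 8)² + d) = 1/((-4 + 8)² + 8972) = 1/(4² + 8972) = 1/(16 + 8972) = 1/8988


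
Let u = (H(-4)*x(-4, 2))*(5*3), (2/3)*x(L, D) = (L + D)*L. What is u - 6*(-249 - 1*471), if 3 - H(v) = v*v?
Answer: 1980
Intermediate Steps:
x(L, D) = 3*L*(D + L)/2 (x(L, D) = 3*((L + D)*L)/2 = 3*((D + L)*L)/2 = 3*(L*(D + L))/2 = 3*L*(D + L)/2)
H(v) = 3 - v² (H(v) = 3 - v*v = 3 - v²)
u = -2340 (u = ((3 - 1*(-4)²)*((3/2)*(-4)*(2 - 4)))*(5*3) = ((3 - 1*16)*((3/2)*(-4)*(-2)))*15 = ((3 - 16)*12)*15 = -13*12*15 = -156*15 = -2340)
u - 6*(-249 - 1*471) = -2340 - 6*(-249 - 1*471) = -2340 - 6*(-249 - 471) = -2340 - 6*(-720) = -2340 - 1*(-4320) = -2340 + 4320 = 1980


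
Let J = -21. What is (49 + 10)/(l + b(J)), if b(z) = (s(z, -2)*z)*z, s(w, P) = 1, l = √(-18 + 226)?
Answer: 26019/194273 - 236*√13/194273 ≈ 0.12955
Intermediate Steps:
l = 4*√13 (l = √208 = 4*√13 ≈ 14.422)
b(z) = z² (b(z) = (1*z)*z = z*z = z²)
(49 + 10)/(l + b(J)) = (49 + 10)/(4*√13 + (-21)²) = 59/(4*√13 + 441) = 59/(441 + 4*√13)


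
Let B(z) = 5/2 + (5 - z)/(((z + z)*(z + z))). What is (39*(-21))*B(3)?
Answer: -2093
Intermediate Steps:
B(z) = 5/2 + (5 - z)/(4*z²) (B(z) = 5*(½) + (5 - z)/(((2*z)*(2*z))) = 5/2 + (5 - z)/((4*z²)) = 5/2 + (5 - z)*(1/(4*z²)) = 5/2 + (5 - z)/(4*z²))
(39*(-21))*B(3) = (39*(-21))*((¼)*(5 - 1*3 + 10*3²)/3²) = -819*(5 - 3 + 10*9)/(4*9) = -819*(5 - 3 + 90)/(4*9) = -819*92/(4*9) = -819*23/9 = -2093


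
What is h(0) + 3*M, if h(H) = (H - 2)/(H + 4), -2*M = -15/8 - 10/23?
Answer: 1091/368 ≈ 2.9647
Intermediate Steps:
M = 425/368 (M = -(-15/8 - 10/23)/2 = -½*(-425/184) = 425/368 ≈ 1.1549)
h(H) = (-2 + H)/(4 + H)
h(0) + 3*M = (-2 + 0)/(4 + 0) + 3*(425/368) = -2/4 + 1275/368 = (¼)*(-2) + 1275/368 = -½ + 1275/368 = 1091/368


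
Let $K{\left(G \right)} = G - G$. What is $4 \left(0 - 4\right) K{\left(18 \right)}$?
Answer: $0$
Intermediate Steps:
$K{\left(G \right)} = 0$
$4 \left(0 - 4\right) K{\left(18 \right)} = 4 \left(0 - 4\right) 0 = 4 \left(-4\right) 0 = \left(-16\right) 0 = 0$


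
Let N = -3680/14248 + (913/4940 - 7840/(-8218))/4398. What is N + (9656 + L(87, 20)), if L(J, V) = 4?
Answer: 432754668203573/44799816520 ≈ 9659.7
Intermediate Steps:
N = -11559379627/44799816520 (N = -3680*1/14248 + (913*(1/4940) - 7840*(-1/8218))*(1/4398) = -460/1781 + (913/4940 + 560/587)*(1/4398) = -460/1781 + (3302331/2899780)*(1/4398) = -460/1781 + 1100777/4251077480 = -11559379627/44799816520 ≈ -0.25802)
N + (9656 + L(87, 20)) = -11559379627/44799816520 + (9656 + 4) = -11559379627/44799816520 + 9660 = 432754668203573/44799816520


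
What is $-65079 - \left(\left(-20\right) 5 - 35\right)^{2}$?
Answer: $-83304$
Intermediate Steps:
$-65079 - \left(\left(-20\right) 5 - 35\right)^{2} = -65079 - \left(-100 - 35\right)^{2} = -65079 - \left(-135\right)^{2} = -65079 - 18225 = -83304$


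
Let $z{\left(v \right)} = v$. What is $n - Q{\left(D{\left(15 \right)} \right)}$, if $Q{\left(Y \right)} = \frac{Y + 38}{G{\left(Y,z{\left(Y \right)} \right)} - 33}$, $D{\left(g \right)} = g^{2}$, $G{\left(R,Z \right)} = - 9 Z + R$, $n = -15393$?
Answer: $- \frac{28215106}{1833} \approx -15393.0$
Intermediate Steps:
$G{\left(R,Z \right)} = R - 9 Z$
$Q{\left(Y \right)} = \frac{38 + Y}{-33 - 8 Y}$ ($Q{\left(Y \right)} = \frac{Y + 38}{\left(Y - 9 Y\right) - 33} = \frac{38 + Y}{- 8 Y - 33} = \frac{38 + Y}{-33 - 8 Y}$)
$n - Q{\left(D{\left(15 \right)} \right)} = -15393 - \frac{38 + 15^{2}}{-33 - 8 \cdot 15^{2}} = -15393 - \frac{38 + 225}{-33 - 1800} = -15393 - \frac{1}{-33 - 1800} \cdot 263 = -15393 - \frac{1}{-1833} \cdot 263 = -15393 - \left(- \frac{1}{1833}\right) 263 = -15393 - - \frac{263}{1833} = -15393 + \frac{263}{1833} = - \frac{28215106}{1833}$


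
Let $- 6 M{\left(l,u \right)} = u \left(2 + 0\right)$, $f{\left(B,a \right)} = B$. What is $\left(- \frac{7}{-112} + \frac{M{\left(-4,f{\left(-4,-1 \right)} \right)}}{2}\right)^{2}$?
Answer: $\frac{1225}{2304} \approx 0.53168$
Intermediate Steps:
$M{\left(l,u \right)} = - \frac{u}{3}$ ($M{\left(l,u \right)} = - \frac{u \left(2 + 0\right)}{6} = - \frac{u 2}{6} = - \frac{2 u}{6} = - \frac{u}{3}$)
$\left(- \frac{7}{-112} + \frac{M{\left(-4,f{\left(-4,-1 \right)} \right)}}{2}\right)^{2} = \left(- \frac{7}{-112} + \frac{\left(- \frac{1}{3}\right) \left(-4\right)}{2}\right)^{2} = \left(\left(-7\right) \left(- \frac{1}{112}\right) + \frac{4}{3} \cdot \frac{1}{2}\right)^{2} = \left(\frac{1}{16} + \frac{2}{3}\right)^{2} = \left(\frac{35}{48}\right)^{2} = \frac{1225}{2304}$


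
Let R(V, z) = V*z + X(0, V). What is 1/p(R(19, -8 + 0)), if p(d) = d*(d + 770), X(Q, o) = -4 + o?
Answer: -1/86721 ≈ -1.1531e-5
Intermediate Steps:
R(V, z) = -4 + V + V*z (R(V, z) = V*z + (-4 + V) = -4 + V + V*z)
p(d) = d*(770 + d)
1/p(R(19, -8 + 0)) = 1/((-4 + 19 + 19*(-8 + 0))*(770 + (-4 + 19 + 19*(-8 + 0)))) = 1/((-4 + 19 + 19*(-8))*(770 + (-4 + 19 + 19*(-8)))) = 1/((-4 + 19 - 152)*(770 + (-4 + 19 - 152))) = 1/(-137*(770 - 137)) = 1/(-137*633) = 1/(-86721) = -1/86721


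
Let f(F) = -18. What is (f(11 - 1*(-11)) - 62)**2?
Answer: 6400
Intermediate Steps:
(f(11 - 1*(-11)) - 62)**2 = (-18 - 62)**2 = (-80)**2 = 6400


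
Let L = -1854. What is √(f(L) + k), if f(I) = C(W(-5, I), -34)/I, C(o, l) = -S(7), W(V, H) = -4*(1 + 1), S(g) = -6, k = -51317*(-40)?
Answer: √195991938771/309 ≈ 1432.7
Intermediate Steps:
k = 2052680
W(V, H) = -8 (W(V, H) = -4*2 = -8)
C(o, l) = 6 (C(o, l) = -1*(-6) = 6)
f(I) = 6/I
√(f(L) + k) = √(6/(-1854) + 2052680) = √(6*(-1/1854) + 2052680) = √(-1/309 + 2052680) = √(634278119/309) = √195991938771/309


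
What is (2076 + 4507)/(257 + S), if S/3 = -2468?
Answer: -6583/7147 ≈ -0.92109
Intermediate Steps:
S = -7404 (S = 3*(-2468) = -7404)
(2076 + 4507)/(257 + S) = (2076 + 4507)/(257 - 7404) = 6583/(-7147) = 6583*(-1/7147) = -6583/7147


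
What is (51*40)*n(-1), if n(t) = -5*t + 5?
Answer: 20400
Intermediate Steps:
n(t) = 5 - 5*t
(51*40)*n(-1) = (51*40)*(5 - 5*(-1)) = 2040*(5 + 5) = 2040*10 = 20400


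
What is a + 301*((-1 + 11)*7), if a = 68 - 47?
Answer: 21091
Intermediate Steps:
a = 21
a + 301*((-1 + 11)*7) = 21 + 301*((-1 + 11)*7) = 21 + 301*(10*7) = 21 + 301*70 = 21 + 21070 = 21091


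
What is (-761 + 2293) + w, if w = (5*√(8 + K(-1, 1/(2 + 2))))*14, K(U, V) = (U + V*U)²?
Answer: 1532 + 105*√17/2 ≈ 1748.5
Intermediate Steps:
K(U, V) = (U + U*V)²
w = 105*√17/2 (w = (5*√(8 + (-1)²*(1 + 1/(2 + 2))²))*14 = (5*√(8 + 1*(1 + 1/4)²))*14 = (5*√(8 + 1*(1 + ¼)²))*14 = (5*√(8 + 1*(5/4)²))*14 = (5*√(8 + 1*(25/16)))*14 = (5*√(8 + 25/16))*14 = (5*√(153/16))*14 = (5*(3*√17/4))*14 = (15*√17/4)*14 = 105*√17/2 ≈ 216.46)
(-761 + 2293) + w = (-761 + 2293) + 105*√17/2 = 1532 + 105*√17/2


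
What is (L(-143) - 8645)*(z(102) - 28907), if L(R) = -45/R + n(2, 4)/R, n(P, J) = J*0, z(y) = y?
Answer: 35608452950/143 ≈ 2.4901e+8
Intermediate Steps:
n(P, J) = 0
L(R) = -45/R (L(R) = -45/R + 0/R = -45/R + 0 = -45/R)
(L(-143) - 8645)*(z(102) - 28907) = (-45/(-143) - 8645)*(102 - 28907) = (-45*(-1/143) - 8645)*(-28805) = (45/143 - 8645)*(-28805) = -1236190/143*(-28805) = 35608452950/143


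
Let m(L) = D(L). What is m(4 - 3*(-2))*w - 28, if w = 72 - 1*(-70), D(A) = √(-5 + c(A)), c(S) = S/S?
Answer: -28 + 284*I ≈ -28.0 + 284.0*I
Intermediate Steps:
c(S) = 1
D(A) = 2*I (D(A) = √(-5 + 1) = √(-4) = 2*I)
m(L) = 2*I
w = 142 (w = 72 + 70 = 142)
m(4 - 3*(-2))*w - 28 = (2*I)*142 - 28 = 284*I - 28 = -28 + 284*I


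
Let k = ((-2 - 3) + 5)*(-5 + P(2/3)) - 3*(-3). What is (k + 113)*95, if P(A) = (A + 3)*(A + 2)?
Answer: 11590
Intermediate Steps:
P(A) = (2 + A)*(3 + A) (P(A) = (3 + A)*(2 + A) = (2 + A)*(3 + A))
k = 9 (k = ((-2 - 3) + 5)*(-5 + (6 + (2/3)² + 5*(2/3))) - 3*(-3) = (-5 + 5)*(-5 + (6 + (2*(⅓))² + 5*(2*(⅓)))) + 9 = 0*(-5 + (6 + (⅔)² + 5*(⅔))) + 9 = 0*(-5 + (6 + 4/9 + 10/3)) + 9 = 0*(-5 + 88/9) + 9 = 0*(43/9) + 9 = 0 + 9 = 9)
(k + 113)*95 = (9 + 113)*95 = 122*95 = 11590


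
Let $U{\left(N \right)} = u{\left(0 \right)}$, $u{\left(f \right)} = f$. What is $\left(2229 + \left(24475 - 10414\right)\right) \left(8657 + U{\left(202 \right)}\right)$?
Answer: $141022530$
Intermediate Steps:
$U{\left(N \right)} = 0$
$\left(2229 + \left(24475 - 10414\right)\right) \left(8657 + U{\left(202 \right)}\right) = \left(2229 + \left(24475 - 10414\right)\right) \left(8657 + 0\right) = \left(2229 + \left(24475 - 10414\right)\right) 8657 = \left(2229 + 14061\right) 8657 = 16290 \cdot 8657 = 141022530$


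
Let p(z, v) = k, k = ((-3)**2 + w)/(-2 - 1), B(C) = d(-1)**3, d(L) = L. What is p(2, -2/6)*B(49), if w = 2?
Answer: 11/3 ≈ 3.6667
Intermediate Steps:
B(C) = -1 (B(C) = (-1)**3 = -1)
k = -11/3 (k = ((-3)**2 + 2)/(-2 - 1) = (9 + 2)/(-3) = 11*(-1/3) = -11/3 ≈ -3.6667)
p(z, v) = -11/3
p(2, -2/6)*B(49) = -11/3*(-1) = 11/3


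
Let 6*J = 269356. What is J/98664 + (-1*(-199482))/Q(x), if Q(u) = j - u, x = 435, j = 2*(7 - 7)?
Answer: -9831081869/21459420 ≈ -458.12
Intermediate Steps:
J = 134678/3 (J = (⅙)*269356 = 134678/3 ≈ 44893.)
j = 0 (j = 2*0 = 0)
Q(u) = -u (Q(u) = 0 - u = -u)
J/98664 + (-1*(-199482))/Q(x) = (134678/3)/98664 + (-1*(-199482))/((-1*435)) = (134678/3)*(1/98664) + 199482/(-435) = 67339/147996 + 199482*(-1/435) = 67339/147996 - 66494/145 = -9831081869/21459420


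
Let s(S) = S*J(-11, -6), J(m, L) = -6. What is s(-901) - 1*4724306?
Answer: -4718900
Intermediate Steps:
s(S) = -6*S (s(S) = S*(-6) = -6*S)
s(-901) - 1*4724306 = -6*(-901) - 1*4724306 = 5406 - 4724306 = -4718900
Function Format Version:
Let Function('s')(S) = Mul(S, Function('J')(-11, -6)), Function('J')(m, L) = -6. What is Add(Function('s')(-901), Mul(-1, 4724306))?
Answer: -4718900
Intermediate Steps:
Function('s')(S) = Mul(-6, S) (Function('s')(S) = Mul(S, -6) = Mul(-6, S))
Add(Function('s')(-901), Mul(-1, 4724306)) = Add(Mul(-6, -901), Mul(-1, 4724306)) = Add(5406, -4724306) = -4718900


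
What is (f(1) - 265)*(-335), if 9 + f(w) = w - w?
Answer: 91790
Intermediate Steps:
f(w) = -9 (f(w) = -9 + (w - w) = -9 + 0 = -9)
(f(1) - 265)*(-335) = (-9 - 265)*(-335) = -274*(-335) = 91790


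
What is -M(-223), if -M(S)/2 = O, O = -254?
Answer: -508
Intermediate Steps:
M(S) = 508 (M(S) = -2*(-254) = 508)
-M(-223) = -1*508 = -508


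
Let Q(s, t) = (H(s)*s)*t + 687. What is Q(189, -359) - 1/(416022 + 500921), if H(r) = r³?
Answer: -420033572416666777/916943 ≈ -4.5808e+11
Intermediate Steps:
Q(s, t) = 687 + t*s⁴ (Q(s, t) = (s³*s)*t + 687 = s⁴*t + 687 = t*s⁴ + 687 = 687 + t*s⁴)
Q(189, -359) - 1/(416022 + 500921) = (687 - 359*189⁴) - 1/(416022 + 500921) = (687 - 359*1275989841) - 1/916943 = (687 - 458080352919) - 1*1/916943 = -458080352232 - 1/916943 = -420033572416666777/916943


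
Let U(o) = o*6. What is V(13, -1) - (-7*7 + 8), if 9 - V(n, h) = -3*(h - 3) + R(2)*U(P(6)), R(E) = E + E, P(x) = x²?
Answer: -826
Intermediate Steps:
R(E) = 2*E
U(o) = 6*o
V(n, h) = -864 + 3*h (V(n, h) = 9 - (-3*(h - 3) + (2*2)*(6*6²)) = 9 - (-3*(-3 + h) + 4*(6*36)) = 9 - ((9 - 3*h) + 4*216) = 9 - ((9 - 3*h) + 864) = 9 - (873 - 3*h) = 9 + (-873 + 3*h) = -864 + 3*h)
V(13, -1) - (-7*7 + 8) = (-864 + 3*(-1)) - (-7*7 + 8) = (-864 - 3) - (-49 + 8) = -867 - 1*(-41) = -867 + 41 = -826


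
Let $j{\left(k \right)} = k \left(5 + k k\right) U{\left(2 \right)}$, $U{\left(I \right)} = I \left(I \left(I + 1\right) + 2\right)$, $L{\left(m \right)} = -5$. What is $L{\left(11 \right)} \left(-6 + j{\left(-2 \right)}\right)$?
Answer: $1470$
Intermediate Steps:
$U{\left(I \right)} = I \left(2 + I \left(1 + I\right)\right)$ ($U{\left(I \right)} = I \left(I \left(1 + I\right) + 2\right) = I \left(2 + I \left(1 + I\right)\right)$)
$j{\left(k \right)} = 16 k \left(5 + k^{2}\right)$ ($j{\left(k \right)} = k \left(5 + k k\right) 2 \left(2 + 2 + 2^{2}\right) = k \left(5 + k^{2}\right) 2 \left(2 + 2 + 4\right) = k \left(5 + k^{2}\right) 2 \cdot 8 = k \left(5 + k^{2}\right) 16 = 16 k \left(5 + k^{2}\right)$)
$L{\left(11 \right)} \left(-6 + j{\left(-2 \right)}\right) = - 5 \left(-6 + 16 \left(-2\right) \left(5 + \left(-2\right)^{2}\right)\right) = - 5 \left(-6 + 16 \left(-2\right) \left(5 + 4\right)\right) = - 5 \left(-6 + 16 \left(-2\right) 9\right) = - 5 \left(-6 - 288\right) = \left(-5\right) \left(-294\right) = 1470$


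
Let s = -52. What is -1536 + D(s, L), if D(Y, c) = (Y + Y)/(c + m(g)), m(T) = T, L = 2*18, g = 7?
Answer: -66152/43 ≈ -1538.4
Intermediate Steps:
L = 36
D(Y, c) = 2*Y/(7 + c) (D(Y, c) = (Y + Y)/(c + 7) = (2*Y)/(7 + c) = 2*Y/(7 + c))
-1536 + D(s, L) = -1536 + 2*(-52)/(7 + 36) = -1536 + 2*(-52)/43 = -1536 + 2*(-52)*(1/43) = -1536 - 104/43 = -66152/43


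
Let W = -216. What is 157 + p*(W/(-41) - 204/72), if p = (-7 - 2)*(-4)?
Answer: 10031/41 ≈ 244.66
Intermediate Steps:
p = 36 (p = -9*(-4) = 36)
157 + p*(W/(-41) - 204/72) = 157 + 36*(-216/(-41) - 204/72) = 157 + 36*(-216*(-1/41) - 204*1/72) = 157 + 36*(216/41 - 17/6) = 157 + 36*(599/246) = 157 + 3594/41 = 10031/41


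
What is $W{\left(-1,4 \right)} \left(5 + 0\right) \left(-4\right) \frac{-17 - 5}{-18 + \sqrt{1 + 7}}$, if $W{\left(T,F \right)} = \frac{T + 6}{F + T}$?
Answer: $- \frac{3300}{79} - \frac{1100 \sqrt{2}}{237} \approx -48.336$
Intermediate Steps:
$W{\left(T,F \right)} = \frac{6 + T}{F + T}$
$W{\left(-1,4 \right)} \left(5 + 0\right) \left(-4\right) \frac{-17 - 5}{-18 + \sqrt{1 + 7}} = \frac{6 - 1}{4 - 1} \left(5 + 0\right) \left(-4\right) \frac{-17 - 5}{-18 + \sqrt{1 + 7}} = \frac{1}{3} \cdot 5 \cdot 5 \left(-4\right) \left(- \frac{22}{-18 + \sqrt{8}}\right) = \frac{1}{3} \cdot 5 \left(-20\right) \left(- \frac{22}{-18 + 2 \sqrt{2}}\right) = \frac{5}{3} \left(-20\right) \left(- \frac{22}{-18 + 2 \sqrt{2}}\right) = - \frac{100 \left(- \frac{22}{-18 + 2 \sqrt{2}}\right)}{3} = \frac{2200}{3 \left(-18 + 2 \sqrt{2}\right)}$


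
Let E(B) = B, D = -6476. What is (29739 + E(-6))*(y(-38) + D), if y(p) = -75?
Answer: -194780883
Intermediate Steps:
(29739 + E(-6))*(y(-38) + D) = (29739 - 6)*(-75 - 6476) = 29733*(-6551) = -194780883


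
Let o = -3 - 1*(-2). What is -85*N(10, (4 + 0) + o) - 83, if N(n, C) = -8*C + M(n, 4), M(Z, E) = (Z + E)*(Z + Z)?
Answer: -21843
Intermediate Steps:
o = -1 (o = -3 + 2 = -1)
M(Z, E) = 2*Z*(E + Z) (M(Z, E) = (E + Z)*(2*Z) = 2*Z*(E + Z))
N(n, C) = -8*C + 2*n*(4 + n)
-85*N(10, (4 + 0) + o) - 83 = -85*(-8*((4 + 0) - 1) + 2*10*(4 + 10)) - 83 = -85*(-8*(4 - 1) + 2*10*14) - 83 = -85*(-8*3 + 280) - 83 = -85*(-24 + 280) - 83 = -85*256 - 83 = -21760 - 83 = -21843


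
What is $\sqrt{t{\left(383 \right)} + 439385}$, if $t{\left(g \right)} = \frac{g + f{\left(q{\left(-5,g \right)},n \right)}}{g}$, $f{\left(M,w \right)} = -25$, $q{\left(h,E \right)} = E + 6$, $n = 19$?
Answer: $\frac{\sqrt{64453083379}}{383} \approx 662.86$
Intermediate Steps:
$q{\left(h,E \right)} = 6 + E$
$t{\left(g \right)} = \frac{-25 + g}{g}$ ($t{\left(g \right)} = \frac{g - 25}{g} = \frac{-25 + g}{g}$)
$\sqrt{t{\left(383 \right)} + 439385} = \sqrt{\frac{-25 + 383}{383} + 439385} = \sqrt{\frac{1}{383} \cdot 358 + 439385} = \sqrt{\frac{358}{383} + 439385} = \sqrt{\frac{168284813}{383}} = \frac{\sqrt{64453083379}}{383}$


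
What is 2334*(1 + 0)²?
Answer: 2334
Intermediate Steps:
2334*(1 + 0)² = 2334*1² = 2334*1 = 2334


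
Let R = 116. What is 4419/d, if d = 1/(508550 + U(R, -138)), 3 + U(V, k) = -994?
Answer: 2242876707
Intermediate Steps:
U(V, k) = -997 (U(V, k) = -3 - 994 = -997)
d = 1/507553 (d = 1/(508550 - 997) = 1/507553 ≈ 1.9702e-6)
4419/d = 4419/(1/507553) = 4419*507553 = 2242876707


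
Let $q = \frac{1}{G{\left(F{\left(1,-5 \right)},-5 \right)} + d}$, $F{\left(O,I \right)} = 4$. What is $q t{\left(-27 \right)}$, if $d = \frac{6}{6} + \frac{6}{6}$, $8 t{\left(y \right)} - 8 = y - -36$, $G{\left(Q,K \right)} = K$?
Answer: $- \frac{17}{24} \approx -0.70833$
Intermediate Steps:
$t{\left(y \right)} = \frac{11}{2} + \frac{y}{8}$ ($t{\left(y \right)} = 1 + \frac{y - -36}{8} = 1 + \frac{y + 36}{8} = 1 + \frac{36 + y}{8} = 1 + \left(\frac{9}{2} + \frac{y}{8}\right) = \frac{11}{2} + \frac{y}{8}$)
$d = 2$ ($d = 6 \cdot \frac{1}{6} + 6 \cdot \frac{1}{6} = 1 + 1 = 2$)
$q = - \frac{1}{3}$ ($q = \frac{1}{-5 + 2} = \frac{1}{-3} = - \frac{1}{3} \approx -0.33333$)
$q t{\left(-27 \right)} = - \frac{\frac{11}{2} + \frac{1}{8} \left(-27\right)}{3} = - \frac{\frac{11}{2} - \frac{27}{8}}{3} = \left(- \frac{1}{3}\right) \frac{17}{8} = - \frac{17}{24}$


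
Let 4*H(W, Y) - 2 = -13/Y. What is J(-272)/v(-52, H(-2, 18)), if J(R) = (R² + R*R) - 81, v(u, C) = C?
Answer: 10647864/23 ≈ 4.6295e+5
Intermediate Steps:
H(W, Y) = ½ - 13/(4*Y) (H(W, Y) = ½ + (-13/Y)/4 = ½ - 13/(4*Y))
J(R) = -81 + 2*R² (J(R) = (R² + R²) - 81 = 2*R² - 81 = -81 + 2*R²)
J(-272)/v(-52, H(-2, 18)) = (-81 + 2*(-272)²)/(((¼)*(-13 + 2*18)/18)) = (-81 + 2*73984)/(((¼)*(1/18)*(-13 + 36))) = (-81 + 147968)/(((¼)*(1/18)*23)) = 147887/(23/72) = 147887*(72/23) = 10647864/23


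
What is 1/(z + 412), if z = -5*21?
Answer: 1/307 ≈ 0.0032573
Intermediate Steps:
z = -105
1/(z + 412) = 1/(-105 + 412) = 1/307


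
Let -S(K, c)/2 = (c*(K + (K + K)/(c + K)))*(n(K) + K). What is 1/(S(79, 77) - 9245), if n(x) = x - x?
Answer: -39/38324558 ≈ -1.0176e-6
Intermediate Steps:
n(x) = 0
S(K, c) = -2*K*c*(K + 2*K/(K + c)) (S(K, c) = -2*c*(K + (K + K)/(c + K))*(0 + K) = -2*c*(K + (2*K)/(K + c))*K = -2*c*(K + 2*K/(K + c))*K = -2*K*c*(K + 2*K/(K + c)))
1/(S(79, 77) - 9245) = 1/(-2*77*79²*(2 + 79 + 77)/(79 + 77) - 9245) = 1/(-2*77*6241*158/156 - 9245) = 1/(-2*77*6241*1/156*158 - 9245) = 1/(-37964003/39 - 9245) = 1/(-38324558/39) = -39/38324558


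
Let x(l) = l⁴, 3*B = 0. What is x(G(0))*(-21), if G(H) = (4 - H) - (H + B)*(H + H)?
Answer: -5376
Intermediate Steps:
B = 0 (B = (⅓)*0 = 0)
G(H) = 4 - H - 2*H² (G(H) = (4 - H) - (H + 0)*(H + H) = (4 - H) - H*2*H = (4 - H) - 2*H² = 4 - H - 2*H²)
x(G(0))*(-21) = (4 - 1*0 - 2*0²)⁴*(-21) = (4 + 0 - 2*0)⁴*(-21) = (4 + 0 + 0)⁴*(-21) = 4⁴*(-21) = 256*(-21) = -5376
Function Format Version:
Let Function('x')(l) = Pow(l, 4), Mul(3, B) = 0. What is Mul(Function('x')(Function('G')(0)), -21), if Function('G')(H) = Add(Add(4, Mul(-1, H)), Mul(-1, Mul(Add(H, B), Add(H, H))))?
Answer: -5376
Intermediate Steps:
B = 0 (B = Mul(Rational(1, 3), 0) = 0)
Function('G')(H) = Add(4, Mul(-1, H), Mul(-2, Pow(H, 2))) (Function('G')(H) = Add(Add(4, Mul(-1, H)), Mul(-1, Mul(Add(H, 0), Add(H, H)))) = Add(Add(4, Mul(-1, H)), Mul(-1, Mul(H, Mul(2, H)))) = Add(Add(4, Mul(-1, H)), Mul(-1, Mul(2, Pow(H, 2)))) = Add(Add(4, Mul(-1, H)), Mul(-2, Pow(H, 2))) = Add(4, Mul(-1, H), Mul(-2, Pow(H, 2))))
Mul(Function('x')(Function('G')(0)), -21) = Mul(Pow(Add(4, Mul(-1, 0), Mul(-2, Pow(0, 2))), 4), -21) = Mul(Pow(Add(4, 0, Mul(-2, 0)), 4), -21) = Mul(Pow(Add(4, 0, 0), 4), -21) = Mul(Pow(4, 4), -21) = Mul(256, -21) = -5376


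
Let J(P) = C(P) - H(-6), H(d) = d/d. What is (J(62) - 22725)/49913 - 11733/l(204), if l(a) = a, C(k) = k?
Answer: -196750895/3394084 ≈ -57.969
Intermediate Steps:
H(d) = 1
J(P) = -1 + P (J(P) = P - 1*1 = P - 1 = -1 + P)
(J(62) - 22725)/49913 - 11733/l(204) = ((-1 + 62) - 22725)/49913 - 11733/204 = (61 - 22725)*(1/49913) - 11733*1/204 = -22664*1/49913 - 3911/68 = -22664/49913 - 3911/68 = -196750895/3394084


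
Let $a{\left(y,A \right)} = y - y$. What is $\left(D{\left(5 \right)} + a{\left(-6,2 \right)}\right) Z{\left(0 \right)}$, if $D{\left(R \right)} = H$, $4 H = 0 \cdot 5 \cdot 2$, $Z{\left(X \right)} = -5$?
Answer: $0$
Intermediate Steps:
$a{\left(y,A \right)} = 0$
$H = 0$ ($H = \frac{0 \cdot 5 \cdot 2}{4} = \frac{0 \cdot 2}{4} = \frac{1}{4} \cdot 0 = 0$)
$D{\left(R \right)} = 0$
$\left(D{\left(5 \right)} + a{\left(-6,2 \right)}\right) Z{\left(0 \right)} = \left(0 + 0\right) \left(-5\right) = 0 \left(-5\right) = 0$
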